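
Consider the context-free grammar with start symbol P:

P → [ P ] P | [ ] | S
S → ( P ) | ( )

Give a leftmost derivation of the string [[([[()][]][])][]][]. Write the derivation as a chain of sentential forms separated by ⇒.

P ⇒ [P]P   [P → [ P ] P]
[P]P ⇒ [[P]P]P   [P → [ P ] P]
[[P]P]P ⇒ [[S]P]P   [P → S]
[[S]P]P ⇒ [[(P)]P]P   [S → ( P )]
[[(P)]P]P ⇒ [[([P]P)]P]P   [P → [ P ] P]
[[([P]P)]P]P ⇒ [[([[P]P]P)]P]P   [P → [ P ] P]
[[([[P]P]P)]P]P ⇒ [[([[S]P]P)]P]P   [P → S]
[[([[S]P]P)]P]P ⇒ [[([[()]P]P)]P]P   [S → ( )]
[[([[()]P]P)]P]P ⇒ [[([[()][]]P)]P]P   [P → [ ]]
[[([[()][]]P)]P]P ⇒ [[([[()][]][])]P]P   [P → [ ]]
[[([[()][]][])]P]P ⇒ [[([[()][]][])][]]P   [P → [ ]]
[[([[()][]][])][]]P ⇒ [[([[()][]][])][]][]   [P → [ ]]

P ⇒ [P]P ⇒ [[P]P]P ⇒ [[S]P]P ⇒ [[(P)]P]P ⇒ [[([P]P)]P]P ⇒ [[([[P]P]P)]P]P ⇒ [[([[S]P]P)]P]P ⇒ [[([[()]P]P)]P]P ⇒ [[([[()][]]P)]P]P ⇒ [[([[()][]][])]P]P ⇒ [[([[()][]][])][]]P ⇒ [[([[()][]][])][]][]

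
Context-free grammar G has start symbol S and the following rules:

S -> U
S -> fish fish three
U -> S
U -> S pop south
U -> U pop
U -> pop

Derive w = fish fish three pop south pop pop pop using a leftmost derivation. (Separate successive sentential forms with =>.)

S => U => U pop => U pop pop => U pop pop pop => S pop south pop pop pop => fish fish three pop south pop pop pop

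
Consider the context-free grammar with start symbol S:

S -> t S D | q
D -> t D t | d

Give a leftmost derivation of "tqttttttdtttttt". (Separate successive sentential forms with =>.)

S => tSD   [S -> t S D]
tSD => tqD   [S -> q]
tqD => tqtDt   [D -> t D t]
tqtDt => tqttDtt   [D -> t D t]
tqttDtt => tqtttDttt   [D -> t D t]
tqtttDttt => tqttttDtttt   [D -> t D t]
tqttttDtttt => tqtttttDttttt   [D -> t D t]
tqtttttDttttt => tqttttttDtttttt   [D -> t D t]
tqttttttDtttttt => tqttttttdtttttt   [D -> d]

S=>tSD=>tqD=>tqtDt=>tqttDtt=>tqtttDttt=>tqttttDtttt=>tqtttttDttttt=>tqttttttDtttttt=>tqttttttdtttttt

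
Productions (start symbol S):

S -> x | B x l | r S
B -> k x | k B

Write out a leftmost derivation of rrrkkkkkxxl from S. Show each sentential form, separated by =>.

S => rS   [S -> r S]
rS => rrS   [S -> r S]
rrS => rrrS   [S -> r S]
rrrS => rrrBxl   [S -> B x l]
rrrBxl => rrrkBxl   [B -> k B]
rrrkBxl => rrrkkBxl   [B -> k B]
rrrkkBxl => rrrkkkBxl   [B -> k B]
rrrkkkBxl => rrrkkkkBxl   [B -> k B]
rrrkkkkBxl => rrrkkkkkxxl   [B -> k x]

S => rS => rrS => rrrS => rrrBxl => rrrkBxl => rrrkkBxl => rrrkkkBxl => rrrkkkkBxl => rrrkkkkkxxl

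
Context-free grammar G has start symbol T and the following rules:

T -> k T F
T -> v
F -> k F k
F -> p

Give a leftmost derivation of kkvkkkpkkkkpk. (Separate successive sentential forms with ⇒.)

T ⇒ kTF ⇒ kkTFF ⇒ kkvFF ⇒ kkvkFkF ⇒ kkvkkFkkF ⇒ kkvkkkFkkkF ⇒ kkvkkkpkkkF ⇒ kkvkkkpkkkkFk ⇒ kkvkkkpkkkkpk

T ⇒ kTF   [T -> k T F]
kTF ⇒ kkTFF   [T -> k T F]
kkTFF ⇒ kkvFF   [T -> v]
kkvFF ⇒ kkvkFkF   [F -> k F k]
kkvkFkF ⇒ kkvkkFkkF   [F -> k F k]
kkvkkFkkF ⇒ kkvkkkFkkkF   [F -> k F k]
kkvkkkFkkkF ⇒ kkvkkkpkkkF   [F -> p]
kkvkkkpkkkF ⇒ kkvkkkpkkkkFk   [F -> k F k]
kkvkkkpkkkkFk ⇒ kkvkkkpkkkkpk   [F -> p]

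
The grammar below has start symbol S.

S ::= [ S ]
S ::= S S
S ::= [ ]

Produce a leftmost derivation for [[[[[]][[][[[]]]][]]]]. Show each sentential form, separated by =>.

S=>[S]=>[[S]]=>[[[S]]]=>[[[SS]]]=>[[[SSS]]]=>[[[[S]SS]]]=>[[[[[]]SS]]]=>[[[[[]][S]S]]]=>[[[[[]][SS]S]]]=>[[[[[]][[]S]S]]]=>[[[[[]][[][S]]S]]]=>[[[[[]][[][[S]]]S]]]=>[[[[[]][[][[[]]]]S]]]=>[[[[[]][[][[[]]]][]]]]

S => [S]   [S ::= [ S ]]
[S] => [[S]]   [S ::= [ S ]]
[[S]] => [[[S]]]   [S ::= [ S ]]
[[[S]]] => [[[SS]]]   [S ::= S S]
[[[SS]]] => [[[SSS]]]   [S ::= S S]
[[[SSS]]] => [[[[S]SS]]]   [S ::= [ S ]]
[[[[S]SS]]] => [[[[[]]SS]]]   [S ::= [ ]]
[[[[[]]SS]]] => [[[[[]][S]S]]]   [S ::= [ S ]]
[[[[[]][S]S]]] => [[[[[]][SS]S]]]   [S ::= S S]
[[[[[]][SS]S]]] => [[[[[]][[]S]S]]]   [S ::= [ ]]
[[[[[]][[]S]S]]] => [[[[[]][[][S]]S]]]   [S ::= [ S ]]
[[[[[]][[][S]]S]]] => [[[[[]][[][[S]]]S]]]   [S ::= [ S ]]
[[[[[]][[][[S]]]S]]] => [[[[[]][[][[[]]]]S]]]   [S ::= [ ]]
[[[[[]][[][[[]]]]S]]] => [[[[[]][[][[[]]]][]]]]   [S ::= [ ]]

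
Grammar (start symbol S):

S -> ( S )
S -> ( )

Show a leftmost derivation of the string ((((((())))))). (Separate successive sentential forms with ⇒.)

S ⇒ (S) ⇒ ((S)) ⇒ (((S))) ⇒ ((((S)))) ⇒ (((((S))))) ⇒ ((((((S)))))) ⇒ ((((((()))))))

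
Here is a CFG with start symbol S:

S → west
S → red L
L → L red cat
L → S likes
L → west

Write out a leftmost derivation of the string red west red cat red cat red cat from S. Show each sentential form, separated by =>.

S => red L => red L red cat => red L red cat red cat => red L red cat red cat red cat => red west red cat red cat red cat

S => red L   [S → red L]
red L => red L red cat   [L → L red cat]
red L red cat => red L red cat red cat   [L → L red cat]
red L red cat red cat => red L red cat red cat red cat   [L → L red cat]
red L red cat red cat red cat => red west red cat red cat red cat   [L → west]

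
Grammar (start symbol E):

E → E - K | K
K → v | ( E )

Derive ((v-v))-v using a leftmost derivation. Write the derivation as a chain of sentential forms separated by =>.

E=>E-K=>K-K=>(E)-K=>(K)-K=>((E))-K=>((E-K))-K=>((K-K))-K=>((v-K))-K=>((v-v))-K=>((v-v))-v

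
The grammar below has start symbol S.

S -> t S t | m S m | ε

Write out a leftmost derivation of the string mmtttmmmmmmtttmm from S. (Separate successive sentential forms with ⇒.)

S ⇒ mSm ⇒ mmSmm ⇒ mmtStmm ⇒ mmttSttmm ⇒ mmtttStttmm ⇒ mmtttmSmtttmm ⇒ mmtttmmSmmtttmm ⇒ mmtttmmmSmmmtttmm ⇒ mmtttmmmmmmtttmm

S ⇒ mSm   [S -> m S m]
mSm ⇒ mmSmm   [S -> m S m]
mmSmm ⇒ mmtStmm   [S -> t S t]
mmtStmm ⇒ mmttSttmm   [S -> t S t]
mmttSttmm ⇒ mmtttStttmm   [S -> t S t]
mmtttStttmm ⇒ mmtttmSmtttmm   [S -> m S m]
mmtttmSmtttmm ⇒ mmtttmmSmmtttmm   [S -> m S m]
mmtttmmSmmtttmm ⇒ mmtttmmmSmmmtttmm   [S -> m S m]
mmtttmmmSmmmtttmm ⇒ mmtttmmmmmmtttmm   [S -> ε]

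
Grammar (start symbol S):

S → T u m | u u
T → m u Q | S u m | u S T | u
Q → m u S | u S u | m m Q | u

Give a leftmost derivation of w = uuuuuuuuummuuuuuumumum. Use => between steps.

S=>Tum=>Sumum=>Tumumum=>uSTumumum=>uTumTumumum=>uuSTumTumumum=>uuuuTumTumumum=>uuuuuSTumTumumum=>uuuuuuuTumTumumum=>uuuuuuuuumTumumum=>uuuuuuuuummuQumumum=>uuuuuuuuummuuSuumumum=>uuuuuuuuummuuuuuumumum

S => Tum   [S → T u m]
Tum => Sumum   [T → S u m]
Sumum => Tumumum   [S → T u m]
Tumumum => uSTumumum   [T → u S T]
uSTumumum => uTumTumumum   [S → T u m]
uTumTumumum => uuSTumTumumum   [T → u S T]
uuSTumTumumum => uuuuTumTumumum   [S → u u]
uuuuTumTumumum => uuuuuSTumTumumum   [T → u S T]
uuuuuSTumTumumum => uuuuuuuTumTumumum   [S → u u]
uuuuuuuTumTumumum => uuuuuuuuumTumumum   [T → u]
uuuuuuuuumTumumum => uuuuuuuuummuQumumum   [T → m u Q]
uuuuuuuuummuQumumum => uuuuuuuuummuuSuumumum   [Q → u S u]
uuuuuuuuummuuSuumumum => uuuuuuuuummuuuuuumumum   [S → u u]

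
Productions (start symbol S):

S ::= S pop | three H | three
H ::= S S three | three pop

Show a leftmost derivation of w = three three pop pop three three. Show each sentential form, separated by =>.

S => three H   [S ::= three H]
three H => three S S three   [H ::= S S three]
three S S three => three S pop S three   [S ::= S pop]
three S pop S three => three S pop pop S three   [S ::= S pop]
three S pop pop S three => three three pop pop S three   [S ::= three]
three three pop pop S three => three three pop pop three three   [S ::= three]

S => three H => three S S three => three S pop S three => three S pop pop S three => three three pop pop S three => three three pop pop three three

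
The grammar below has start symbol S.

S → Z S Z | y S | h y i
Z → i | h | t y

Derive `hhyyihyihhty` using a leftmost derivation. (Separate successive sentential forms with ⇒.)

S ⇒ ZSZ ⇒ hSZ ⇒ hZSZZ ⇒ hhSZZ ⇒ hhySZZ ⇒ hhyySZZ ⇒ hhyyZSZZZ ⇒ hhyyiSZZZ ⇒ hhyyihyiZZZ ⇒ hhyyihyihZZ ⇒ hhyyihyihhZ ⇒ hhyyihyihhty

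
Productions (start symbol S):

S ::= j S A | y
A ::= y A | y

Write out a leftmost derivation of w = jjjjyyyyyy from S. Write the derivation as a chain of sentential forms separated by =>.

S => jSA => jjSAA => jjjSAAA => jjjjSAAAA => jjjjyAAAA => jjjjyyAAAA => jjjjyyyAAA => jjjjyyyyAA => jjjjyyyyyA => jjjjyyyyyy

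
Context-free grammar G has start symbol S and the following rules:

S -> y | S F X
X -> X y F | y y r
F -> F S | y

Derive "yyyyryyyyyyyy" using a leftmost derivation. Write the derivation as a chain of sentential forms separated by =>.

S => SFX => yFX => yyX => yyXyF => yyXyFyF => yyXyFyFyF => yyyyryFyFyF => yyyyryFSyFyF => yyyyryFSSyFyF => yyyyryySSyFyF => yyyyryyySyFyF => yyyyryyyyyFyF => yyyyryyyyyyyF => yyyyryyyyyyyy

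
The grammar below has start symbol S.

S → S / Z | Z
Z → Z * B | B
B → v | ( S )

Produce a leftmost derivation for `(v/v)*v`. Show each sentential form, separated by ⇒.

S⇒Z⇒Z*B⇒B*B⇒(S)*B⇒(S/Z)*B⇒(Z/Z)*B⇒(B/Z)*B⇒(v/Z)*B⇒(v/B)*B⇒(v/v)*B⇒(v/v)*v

S ⇒ Z   [S → Z]
Z ⇒ Z*B   [Z → Z * B]
Z*B ⇒ B*B   [Z → B]
B*B ⇒ (S)*B   [B → ( S )]
(S)*B ⇒ (S/Z)*B   [S → S / Z]
(S/Z)*B ⇒ (Z/Z)*B   [S → Z]
(Z/Z)*B ⇒ (B/Z)*B   [Z → B]
(B/Z)*B ⇒ (v/Z)*B   [B → v]
(v/Z)*B ⇒ (v/B)*B   [Z → B]
(v/B)*B ⇒ (v/v)*B   [B → v]
(v/v)*B ⇒ (v/v)*v   [B → v]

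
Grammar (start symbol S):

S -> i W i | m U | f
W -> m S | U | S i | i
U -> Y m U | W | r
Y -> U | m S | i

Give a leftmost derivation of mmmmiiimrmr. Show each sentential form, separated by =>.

S => mU => mYmU => mmSmU => mmmUmU => mmmYmUmU => mmmmSmUmU => mmmmiWimUmU => mmmmiiimUmU => mmmmiiimrmU => mmmmiiimrmr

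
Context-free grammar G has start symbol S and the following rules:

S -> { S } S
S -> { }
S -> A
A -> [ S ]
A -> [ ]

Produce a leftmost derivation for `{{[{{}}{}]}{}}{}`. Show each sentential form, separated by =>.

S => {S}S => {{S}S}S => {{A}S}S => {{[S]}S}S => {{[{S}S]}S}S => {{[{{}}S]}S}S => {{[{{}}{}]}S}S => {{[{{}}{}]}{}}S => {{[{{}}{}]}{}}{}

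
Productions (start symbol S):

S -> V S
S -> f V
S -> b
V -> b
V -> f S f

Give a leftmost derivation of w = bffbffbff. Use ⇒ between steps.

S⇒VS⇒bS⇒bfV⇒bffSf⇒bffVSf⇒bffbSf⇒bffbfVf⇒bffbffSff⇒bffbffbff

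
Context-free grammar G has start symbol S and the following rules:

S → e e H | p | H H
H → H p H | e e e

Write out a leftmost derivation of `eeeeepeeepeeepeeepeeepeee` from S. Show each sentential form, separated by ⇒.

S ⇒ eeH   [S → e e H]
eeH ⇒ eeHpH   [H → H p H]
eeHpH ⇒ eeHpHpH   [H → H p H]
eeHpHpH ⇒ eeHpHpHpH   [H → H p H]
eeHpHpHpH ⇒ eeeeepHpHpH   [H → e e e]
eeeeepHpHpH ⇒ eeeeepeeepHpH   [H → e e e]
eeeeepeeepHpH ⇒ eeeeepeeepHpHpH   [H → H p H]
eeeeepeeepHpHpH ⇒ eeeeepeeepHpHpHpH   [H → H p H]
eeeeepeeepHpHpHpH ⇒ eeeeepeeepeeepHpHpH   [H → e e e]
eeeeepeeepeeepHpHpH ⇒ eeeeepeeepeeepeeepHpH   [H → e e e]
eeeeepeeepeeepeeepHpH ⇒ eeeeepeeepeeepeeepeeepH   [H → e e e]
eeeeepeeepeeepeeepeeepH ⇒ eeeeepeeepeeepeeepeeepeee   [H → e e e]

S⇒eeH⇒eeHpH⇒eeHpHpH⇒eeHpHpHpH⇒eeeeepHpHpH⇒eeeeepeeepHpH⇒eeeeepeeepHpHpH⇒eeeeepeeepHpHpHpH⇒eeeeepeeepeeepHpHpH⇒eeeeepeeepeeepeeepHpH⇒eeeeepeeepeeepeeepeeepH⇒eeeeepeeepeeepeeepeeepeee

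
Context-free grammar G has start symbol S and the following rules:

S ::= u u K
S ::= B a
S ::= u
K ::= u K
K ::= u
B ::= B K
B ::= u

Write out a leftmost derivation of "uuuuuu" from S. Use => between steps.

S => uuK => uuuK => uuuuK => uuuuuK => uuuuuu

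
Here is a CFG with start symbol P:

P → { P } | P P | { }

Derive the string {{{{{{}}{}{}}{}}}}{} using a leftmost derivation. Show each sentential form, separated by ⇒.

P ⇒ PP ⇒ {P}P ⇒ {{P}}P ⇒ {{{P}}}P ⇒ {{{PP}}}P ⇒ {{{{P}P}}}P ⇒ {{{{PP}P}}}P ⇒ {{{{PPP}P}}}P ⇒ {{{{{P}PP}P}}}P ⇒ {{{{{{}}PP}P}}}P ⇒ {{{{{{}}{}P}P}}}P ⇒ {{{{{{}}{}{}}P}}}P ⇒ {{{{{{}}{}{}}{}}}}P ⇒ {{{{{{}}{}{}}{}}}}{}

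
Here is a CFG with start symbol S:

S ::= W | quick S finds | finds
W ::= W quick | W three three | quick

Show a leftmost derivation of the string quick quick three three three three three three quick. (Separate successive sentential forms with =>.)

S => W   [S ::= W]
W => W quick   [W ::= W quick]
W quick => W three three quick   [W ::= W three three]
W three three quick => W three three three three quick   [W ::= W three three]
W three three three three quick => W three three three three three three quick   [W ::= W three three]
W three three three three three three quick => W quick three three three three three three quick   [W ::= W quick]
W quick three three three three three three quick => quick quick three three three three three three quick   [W ::= quick]

S => W => W quick => W three three quick => W three three three three quick => W three three three three three three quick => W quick three three three three three three quick => quick quick three three three three three three quick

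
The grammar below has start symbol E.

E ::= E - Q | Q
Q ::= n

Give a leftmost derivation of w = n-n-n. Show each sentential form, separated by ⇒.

E⇒E-Q⇒E-Q-Q⇒Q-Q-Q⇒n-Q-Q⇒n-n-Q⇒n-n-n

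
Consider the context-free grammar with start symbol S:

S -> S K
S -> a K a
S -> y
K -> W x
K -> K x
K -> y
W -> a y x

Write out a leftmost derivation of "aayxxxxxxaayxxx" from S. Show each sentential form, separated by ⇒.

S ⇒ SK ⇒ aKaK ⇒ aKxaK ⇒ aKxxaK ⇒ aKxxxaK ⇒ aKxxxxaK ⇒ aWxxxxxaK ⇒ aayxxxxxxaK ⇒ aayxxxxxxaKx ⇒ aayxxxxxxaWxx ⇒ aayxxxxxxaayxxx

S ⇒ SK   [S -> S K]
SK ⇒ aKaK   [S -> a K a]
aKaK ⇒ aKxaK   [K -> K x]
aKxaK ⇒ aKxxaK   [K -> K x]
aKxxaK ⇒ aKxxxaK   [K -> K x]
aKxxxaK ⇒ aKxxxxaK   [K -> K x]
aKxxxxaK ⇒ aWxxxxxaK   [K -> W x]
aWxxxxxaK ⇒ aayxxxxxxaK   [W -> a y x]
aayxxxxxxaK ⇒ aayxxxxxxaKx   [K -> K x]
aayxxxxxxaKx ⇒ aayxxxxxxaWxx   [K -> W x]
aayxxxxxxaWxx ⇒ aayxxxxxxaayxxx   [W -> a y x]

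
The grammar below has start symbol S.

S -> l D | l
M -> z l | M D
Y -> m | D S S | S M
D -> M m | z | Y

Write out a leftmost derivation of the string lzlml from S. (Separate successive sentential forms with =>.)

S => lD => lY => lDSS => lzSS => lzlDS => lzlYS => lzlmS => lzlml

S => lD   [S -> l D]
lD => lY   [D -> Y]
lY => lDSS   [Y -> D S S]
lDSS => lzSS   [D -> z]
lzSS => lzlDS   [S -> l D]
lzlDS => lzlYS   [D -> Y]
lzlYS => lzlmS   [Y -> m]
lzlmS => lzlml   [S -> l]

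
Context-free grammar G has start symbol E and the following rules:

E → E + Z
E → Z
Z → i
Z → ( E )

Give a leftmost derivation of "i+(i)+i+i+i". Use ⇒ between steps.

E ⇒ E+Z ⇒ E+Z+Z ⇒ E+Z+Z+Z ⇒ E+Z+Z+Z+Z ⇒ Z+Z+Z+Z+Z ⇒ i+Z+Z+Z+Z ⇒ i+(E)+Z+Z+Z ⇒ i+(Z)+Z+Z+Z ⇒ i+(i)+Z+Z+Z ⇒ i+(i)+i+Z+Z ⇒ i+(i)+i+i+Z ⇒ i+(i)+i+i+i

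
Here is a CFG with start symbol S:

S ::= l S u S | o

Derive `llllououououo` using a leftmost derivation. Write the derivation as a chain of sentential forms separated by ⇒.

S ⇒ lSuS   [S ::= l S u S]
lSuS ⇒ llSuSuS   [S ::= l S u S]
llSuSuS ⇒ lllSuSuSuS   [S ::= l S u S]
lllSuSuSuS ⇒ llllSuSuSuSuS   [S ::= l S u S]
llllSuSuSuSuS ⇒ llllouSuSuSuS   [S ::= o]
llllouSuSuSuS ⇒ llllououSuSuS   [S ::= o]
llllououSuSuS ⇒ llllouououSuS   [S ::= o]
llllouououSuS ⇒ llllououououS   [S ::= o]
llllououououS ⇒ llllououououo   [S ::= o]

S ⇒ lSuS ⇒ llSuSuS ⇒ lllSuSuSuS ⇒ llllSuSuSuSuS ⇒ llllouSuSuSuS ⇒ llllououSuSuS ⇒ llllouououSuS ⇒ llllououououS ⇒ llllououououo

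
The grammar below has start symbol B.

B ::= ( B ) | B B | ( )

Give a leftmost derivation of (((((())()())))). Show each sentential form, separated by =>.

B => (B) => ((B)) => (((B))) => ((((B)))) => ((((BB)))) => ((((BBB)))) => (((((B)BB)))) => (((((())BB)))) => (((((())()B)))) => (((((())()()))))

B => (B)   [B ::= ( B )]
(B) => ((B))   [B ::= ( B )]
((B)) => (((B)))   [B ::= ( B )]
(((B))) => ((((B))))   [B ::= ( B )]
((((B)))) => ((((BB))))   [B ::= B B]
((((BB)))) => ((((BBB))))   [B ::= B B]
((((BBB)))) => (((((B)BB))))   [B ::= ( B )]
(((((B)BB)))) => (((((())BB))))   [B ::= ( )]
(((((())BB)))) => (((((())()B))))   [B ::= ( )]
(((((())()B)))) => (((((())()()))))   [B ::= ( )]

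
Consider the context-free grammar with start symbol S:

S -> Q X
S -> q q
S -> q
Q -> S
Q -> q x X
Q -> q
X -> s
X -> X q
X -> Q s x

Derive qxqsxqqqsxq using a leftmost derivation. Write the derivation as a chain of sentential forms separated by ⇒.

S ⇒ QX   [S -> Q X]
QX ⇒ qxXX   [Q -> q x X]
qxXX ⇒ qxXqX   [X -> X q]
qxXqX ⇒ qxQsxqX   [X -> Q s x]
qxQsxqX ⇒ qxqsxqX   [Q -> q]
qxqsxqX ⇒ qxqsxqXq   [X -> X q]
qxqsxqXq ⇒ qxqsxqQsxq   [X -> Q s x]
qxqsxqQsxq ⇒ qxqsxqSsxq   [Q -> S]
qxqsxqSsxq ⇒ qxqsxqqqsxq   [S -> q q]

S⇒QX⇒qxXX⇒qxXqX⇒qxQsxqX⇒qxqsxqX⇒qxqsxqXq⇒qxqsxqQsxq⇒qxqsxqSsxq⇒qxqsxqqqsxq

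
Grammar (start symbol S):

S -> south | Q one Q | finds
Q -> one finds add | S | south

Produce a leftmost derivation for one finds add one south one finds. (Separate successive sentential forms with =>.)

S => Q one Q   [S -> Q one Q]
Q one Q => one finds add one Q   [Q -> one finds add]
one finds add one Q => one finds add one S   [Q -> S]
one finds add one S => one finds add one Q one Q   [S -> Q one Q]
one finds add one Q one Q => one finds add one south one Q   [Q -> south]
one finds add one south one Q => one finds add one south one S   [Q -> S]
one finds add one south one S => one finds add one south one finds   [S -> finds]

S => Q one Q => one finds add one Q => one finds add one S => one finds add one Q one Q => one finds add one south one Q => one finds add one south one S => one finds add one south one finds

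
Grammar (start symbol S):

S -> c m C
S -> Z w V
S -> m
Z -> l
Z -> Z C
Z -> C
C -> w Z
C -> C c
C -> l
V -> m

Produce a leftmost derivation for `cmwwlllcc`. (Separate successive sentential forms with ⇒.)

S ⇒ cmC   [S -> c m C]
cmC ⇒ cmCc   [C -> C c]
cmCc ⇒ cmwZc   [C -> w Z]
cmwZc ⇒ cmwCc   [Z -> C]
cmwCc ⇒ cmwwZc   [C -> w Z]
cmwwZc ⇒ cmwwZCc   [Z -> Z C]
cmwwZCc ⇒ cmwwZCCc   [Z -> Z C]
cmwwZCCc ⇒ cmwwlCCc   [Z -> l]
cmwwlCCc ⇒ cmwwllCc   [C -> l]
cmwwllCc ⇒ cmwwllCcc   [C -> C c]
cmwwllCcc ⇒ cmwwlllcc   [C -> l]

S ⇒ cmC ⇒ cmCc ⇒ cmwZc ⇒ cmwCc ⇒ cmwwZc ⇒ cmwwZCc ⇒ cmwwZCCc ⇒ cmwwlCCc ⇒ cmwwllCc ⇒ cmwwllCcc ⇒ cmwwlllcc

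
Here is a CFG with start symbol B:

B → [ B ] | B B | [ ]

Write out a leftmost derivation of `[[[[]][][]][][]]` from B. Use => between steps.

B => [B]   [B → [ B ]]
[B] => [BB]   [B → B B]
[BB] => [BBB]   [B → B B]
[BBB] => [[B]BB]   [B → [ B ]]
[[B]BB] => [[BB]BB]   [B → B B]
[[BB]BB] => [[BBB]BB]   [B → B B]
[[BBB]BB] => [[[B]BB]BB]   [B → [ B ]]
[[[B]BB]BB] => [[[[]]BB]BB]   [B → [ ]]
[[[[]]BB]BB] => [[[[]][]B]BB]   [B → [ ]]
[[[[]][]B]BB] => [[[[]][][]]BB]   [B → [ ]]
[[[[]][][]]BB] => [[[[]][][]][]B]   [B → [ ]]
[[[[]][][]][]B] => [[[[]][][]][][]]   [B → [ ]]

B => [B] => [BB] => [BBB] => [[B]BB] => [[BB]BB] => [[BBB]BB] => [[[B]BB]BB] => [[[[]]BB]BB] => [[[[]][]B]BB] => [[[[]][][]]BB] => [[[[]][][]][]B] => [[[[]][][]][][]]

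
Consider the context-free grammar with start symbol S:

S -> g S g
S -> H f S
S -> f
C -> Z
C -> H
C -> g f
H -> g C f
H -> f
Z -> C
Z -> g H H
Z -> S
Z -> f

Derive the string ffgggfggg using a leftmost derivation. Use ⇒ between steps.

S ⇒ HfS   [S -> H f S]
HfS ⇒ ffS   [H -> f]
ffS ⇒ ffgSg   [S -> g S g]
ffgSg ⇒ ffggSgg   [S -> g S g]
ffggSgg ⇒ ffgggSggg   [S -> g S g]
ffgggSggg ⇒ ffgggfggg   [S -> f]

S⇒HfS⇒ffS⇒ffgSg⇒ffggSgg⇒ffgggSggg⇒ffgggfggg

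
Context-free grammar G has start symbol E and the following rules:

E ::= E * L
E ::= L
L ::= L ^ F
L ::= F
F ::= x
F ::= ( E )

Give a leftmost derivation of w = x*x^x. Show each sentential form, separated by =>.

E => E*L => L*L => F*L => x*L => x*L^F => x*F^F => x*x^F => x*x^x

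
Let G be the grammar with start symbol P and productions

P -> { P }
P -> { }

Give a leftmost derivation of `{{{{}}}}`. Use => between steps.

P => {P}   [P -> { P }]
{P} => {{P}}   [P -> { P }]
{{P}} => {{{P}}}   [P -> { P }]
{{{P}}} => {{{{}}}}   [P -> { }]

P => {P} => {{P}} => {{{P}}} => {{{{}}}}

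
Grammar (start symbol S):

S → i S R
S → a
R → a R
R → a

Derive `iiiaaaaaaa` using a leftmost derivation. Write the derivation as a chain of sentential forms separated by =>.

S=>iSR=>iiSRR=>iiiSRRR=>iiiaRRR=>iiiaaRR=>iiiaaaRR=>iiiaaaaRR=>iiiaaaaaR=>iiiaaaaaaR=>iiiaaaaaaa

S => iSR   [S → i S R]
iSR => iiSRR   [S → i S R]
iiSRR => iiiSRRR   [S → i S R]
iiiSRRR => iiiaRRR   [S → a]
iiiaRRR => iiiaaRR   [R → a]
iiiaaRR => iiiaaaRR   [R → a R]
iiiaaaRR => iiiaaaaRR   [R → a R]
iiiaaaaRR => iiiaaaaaR   [R → a]
iiiaaaaaR => iiiaaaaaaR   [R → a R]
iiiaaaaaaR => iiiaaaaaaa   [R → a]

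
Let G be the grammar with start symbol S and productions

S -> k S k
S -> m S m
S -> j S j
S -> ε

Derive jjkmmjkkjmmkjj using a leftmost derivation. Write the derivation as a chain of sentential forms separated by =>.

S => jSj   [S -> j S j]
jSj => jjSjj   [S -> j S j]
jjSjj => jjkSkjj   [S -> k S k]
jjkSkjj => jjkmSmkjj   [S -> m S m]
jjkmSmkjj => jjkmmSmmkjj   [S -> m S m]
jjkmmSmmkjj => jjkmmjSjmmkjj   [S -> j S j]
jjkmmjSjmmkjj => jjkmmjkSkjmmkjj   [S -> k S k]
jjkmmjkSkjmmkjj => jjkmmjkkjmmkjj   [S -> ε]

S => jSj => jjSjj => jjkSkjj => jjkmSmkjj => jjkmmSmmkjj => jjkmmjSjmmkjj => jjkmmjkSkjmmkjj => jjkmmjkkjmmkjj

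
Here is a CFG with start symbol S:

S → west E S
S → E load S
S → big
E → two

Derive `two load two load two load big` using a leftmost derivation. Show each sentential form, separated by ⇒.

S ⇒ E load S ⇒ two load S ⇒ two load E load S ⇒ two load two load S ⇒ two load two load E load S ⇒ two load two load two load S ⇒ two load two load two load big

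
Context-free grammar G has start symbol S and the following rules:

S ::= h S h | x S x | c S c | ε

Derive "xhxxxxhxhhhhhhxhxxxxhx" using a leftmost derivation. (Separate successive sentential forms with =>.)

S=>xSx=>xhShx=>xhxSxhx=>xhxxSxxhx=>xhxxxSxxxhx=>xhxxxxSxxxxhx=>xhxxxxhShxxxxhx=>xhxxxxhxSxhxxxxhx=>xhxxxxhxhShxhxxxxhx=>xhxxxxhxhhShhxhxxxxhx=>xhxxxxhxhhhShhhxhxxxxhx=>xhxxxxhxhhhhhhxhxxxxhx

S => xSx   [S ::= x S x]
xSx => xhShx   [S ::= h S h]
xhShx => xhxSxhx   [S ::= x S x]
xhxSxhx => xhxxSxxhx   [S ::= x S x]
xhxxSxxhx => xhxxxSxxxhx   [S ::= x S x]
xhxxxSxxxhx => xhxxxxSxxxxhx   [S ::= x S x]
xhxxxxSxxxxhx => xhxxxxhShxxxxhx   [S ::= h S h]
xhxxxxhShxxxxhx => xhxxxxhxSxhxxxxhx   [S ::= x S x]
xhxxxxhxSxhxxxxhx => xhxxxxhxhShxhxxxxhx   [S ::= h S h]
xhxxxxhxhShxhxxxxhx => xhxxxxhxhhShhxhxxxxhx   [S ::= h S h]
xhxxxxhxhhShhxhxxxxhx => xhxxxxhxhhhShhhxhxxxxhx   [S ::= h S h]
xhxxxxhxhhhShhhxhxxxxhx => xhxxxxhxhhhhhhxhxxxxhx   [S ::= ε]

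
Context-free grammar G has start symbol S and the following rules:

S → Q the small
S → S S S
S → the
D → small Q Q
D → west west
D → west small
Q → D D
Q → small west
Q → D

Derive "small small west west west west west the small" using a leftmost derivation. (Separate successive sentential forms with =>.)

S => Q the small => D the small => small Q Q the small => small small west Q the small => small small west D D the small => small small west west west D the small => small small west west west west west the small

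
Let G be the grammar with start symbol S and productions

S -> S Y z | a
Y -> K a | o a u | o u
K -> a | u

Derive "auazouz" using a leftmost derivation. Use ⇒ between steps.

S⇒SYz⇒SYzYz⇒aYzYz⇒aKazYz⇒auazYz⇒auazouz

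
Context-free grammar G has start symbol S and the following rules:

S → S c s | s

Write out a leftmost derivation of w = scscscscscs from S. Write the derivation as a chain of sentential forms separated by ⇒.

S⇒Scs⇒Scscs⇒Scscscs⇒Scscscscs⇒Scscscscscs⇒scscscscscs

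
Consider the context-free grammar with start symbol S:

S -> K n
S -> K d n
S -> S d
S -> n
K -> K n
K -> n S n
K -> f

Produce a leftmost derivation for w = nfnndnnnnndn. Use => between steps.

S => Kdn   [S -> K d n]
Kdn => Kndn   [K -> K n]
Kndn => Knndn   [K -> K n]
Knndn => Knnndn   [K -> K n]
Knnndn => nSnnnndn   [K -> n S n]
nSnnnndn => nKdnnnnndn   [S -> K d n]
nKdnnnnndn => nKndnnnnndn   [K -> K n]
nKndnnnnndn => nKnndnnnnndn   [K -> K n]
nKnndnnnnndn => nfnndnnnnndn   [K -> f]

S => Kdn => Kndn => Knndn => Knnndn => nSnnnndn => nKdnnnnndn => nKndnnnnndn => nKnndnnnnndn => nfnndnnnnndn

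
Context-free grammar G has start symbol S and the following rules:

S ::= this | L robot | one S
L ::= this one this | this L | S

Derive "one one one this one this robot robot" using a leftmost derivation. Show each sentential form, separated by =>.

S => one S => one L robot => one S robot => one one S robot => one one one S robot => one one one L robot robot => one one one this L robot robot => one one one this S robot robot => one one one this one S robot robot => one one one this one this robot robot

S => one S   [S ::= one S]
one S => one L robot   [S ::= L robot]
one L robot => one S robot   [L ::= S]
one S robot => one one S robot   [S ::= one S]
one one S robot => one one one S robot   [S ::= one S]
one one one S robot => one one one L robot robot   [S ::= L robot]
one one one L robot robot => one one one this L robot robot   [L ::= this L]
one one one this L robot robot => one one one this S robot robot   [L ::= S]
one one one this S robot robot => one one one this one S robot robot   [S ::= one S]
one one one this one S robot robot => one one one this one this robot robot   [S ::= this]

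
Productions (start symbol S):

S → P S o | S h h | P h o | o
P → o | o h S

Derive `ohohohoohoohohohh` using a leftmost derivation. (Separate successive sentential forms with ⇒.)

S ⇒ Shh   [S → S h h]
Shh ⇒ Phohh   [S → P h o]
Phohh ⇒ ohShohh   [P → o h S]
ohShohh ⇒ ohPhohohh   [S → P h o]
ohPhohohh ⇒ ohohShohohh   [P → o h S]
ohohShohohh ⇒ ohohPSohohohh   [S → P S o]
ohohPSohohohh ⇒ ohohohSSohohohh   [P → o h S]
ohohohSSohohohh ⇒ ohohohoSohohohh   [S → o]
ohohohoSohohohh ⇒ ohohohoPhoohohohh   [S → P h o]
ohohohoPhoohohohh ⇒ ohohohoohoohohohh   [P → o]

S ⇒ Shh ⇒ Phohh ⇒ ohShohh ⇒ ohPhohohh ⇒ ohohShohohh ⇒ ohohPSohohohh ⇒ ohohohSSohohohh ⇒ ohohohoSohohohh ⇒ ohohohoPhoohohohh ⇒ ohohohoohoohohohh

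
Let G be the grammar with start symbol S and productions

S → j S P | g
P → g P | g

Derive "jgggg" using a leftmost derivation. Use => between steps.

S => jSP => jgP => jggP => jgggP => jgggg

S => jSP   [S → j S P]
jSP => jgP   [S → g]
jgP => jggP   [P → g P]
jggP => jgggP   [P → g P]
jgggP => jgggg   [P → g]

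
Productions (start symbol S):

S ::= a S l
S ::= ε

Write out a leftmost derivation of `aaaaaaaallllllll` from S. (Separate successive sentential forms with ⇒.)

S ⇒ aSl ⇒ aaSll ⇒ aaaSlll ⇒ aaaaSllll ⇒ aaaaaSlllll ⇒ aaaaaaSllllll ⇒ aaaaaaaSlllllll ⇒ aaaaaaaaSllllllll ⇒ aaaaaaaallllllll

S ⇒ aSl   [S ::= a S l]
aSl ⇒ aaSll   [S ::= a S l]
aaSll ⇒ aaaSlll   [S ::= a S l]
aaaSlll ⇒ aaaaSllll   [S ::= a S l]
aaaaSllll ⇒ aaaaaSlllll   [S ::= a S l]
aaaaaSlllll ⇒ aaaaaaSllllll   [S ::= a S l]
aaaaaaSllllll ⇒ aaaaaaaSlllllll   [S ::= a S l]
aaaaaaaSlllllll ⇒ aaaaaaaaSllllllll   [S ::= a S l]
aaaaaaaaSllllllll ⇒ aaaaaaaallllllll   [S ::= ε]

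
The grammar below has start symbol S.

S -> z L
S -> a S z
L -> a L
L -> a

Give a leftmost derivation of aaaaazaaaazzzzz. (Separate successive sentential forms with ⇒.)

S ⇒ aSz ⇒ aaSzz ⇒ aaaSzzz ⇒ aaaaSzzzz ⇒ aaaaaSzzzzz ⇒ aaaaazLzzzzz ⇒ aaaaazaLzzzzz ⇒ aaaaazaaLzzzzz ⇒ aaaaazaaaLzzzzz ⇒ aaaaazaaaazzzzz

S ⇒ aSz   [S -> a S z]
aSz ⇒ aaSzz   [S -> a S z]
aaSzz ⇒ aaaSzzz   [S -> a S z]
aaaSzzz ⇒ aaaaSzzzz   [S -> a S z]
aaaaSzzzz ⇒ aaaaaSzzzzz   [S -> a S z]
aaaaaSzzzzz ⇒ aaaaazLzzzzz   [S -> z L]
aaaaazLzzzzz ⇒ aaaaazaLzzzzz   [L -> a L]
aaaaazaLzzzzz ⇒ aaaaazaaLzzzzz   [L -> a L]
aaaaazaaLzzzzz ⇒ aaaaazaaaLzzzzz   [L -> a L]
aaaaazaaaLzzzzz ⇒ aaaaazaaaazzzzz   [L -> a]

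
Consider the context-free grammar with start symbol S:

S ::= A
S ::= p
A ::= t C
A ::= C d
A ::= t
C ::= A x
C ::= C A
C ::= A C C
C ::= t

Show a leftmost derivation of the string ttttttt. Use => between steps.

S => A => tC => tACC => ttCCC => ttACCCC => tttCCCC => ttttCCC => tttttCC => ttttttC => ttttttt

S => A   [S ::= A]
A => tC   [A ::= t C]
tC => tACC   [C ::= A C C]
tACC => ttCCC   [A ::= t C]
ttCCC => ttACCCC   [C ::= A C C]
ttACCCC => tttCCCC   [A ::= t]
tttCCCC => ttttCCC   [C ::= t]
ttttCCC => tttttCC   [C ::= t]
tttttCC => ttttttC   [C ::= t]
ttttttC => ttttttt   [C ::= t]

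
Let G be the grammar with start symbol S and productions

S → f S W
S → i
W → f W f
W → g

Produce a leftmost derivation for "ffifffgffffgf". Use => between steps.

S => fSW => ffSWW => ffiWW => ffifWfW => ffiffWffW => ffifffWfffW => ffifffgfffW => ffifffgffffWf => ffifffgffffgf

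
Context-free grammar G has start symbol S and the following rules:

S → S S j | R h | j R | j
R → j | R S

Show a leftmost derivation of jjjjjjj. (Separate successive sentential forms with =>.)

S => jR => jRS => jRSS => jRSSS => jjSSS => jjSSjSS => jjjSjSS => jjjjjSS => jjjjjjS => jjjjjjj

S => jR   [S → j R]
jR => jRS   [R → R S]
jRS => jRSS   [R → R S]
jRSS => jRSSS   [R → R S]
jRSSS => jjSSS   [R → j]
jjSSS => jjSSjSS   [S → S S j]
jjSSjSS => jjjSjSS   [S → j]
jjjSjSS => jjjjjSS   [S → j]
jjjjjSS => jjjjjjS   [S → j]
jjjjjjS => jjjjjjj   [S → j]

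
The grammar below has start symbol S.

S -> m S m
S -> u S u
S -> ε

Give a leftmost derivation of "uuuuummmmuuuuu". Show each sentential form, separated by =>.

S => uSu => uuSuu => uuuSuuu => uuuuSuuuu => uuuuuSuuuuu => uuuuumSmuuuuu => uuuuummSmmuuuuu => uuuuummmmuuuuu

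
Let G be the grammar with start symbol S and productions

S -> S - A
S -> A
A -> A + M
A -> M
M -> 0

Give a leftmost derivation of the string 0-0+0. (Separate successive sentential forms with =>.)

S => S-A => A-A => M-A => 0-A => 0-A+M => 0-M+M => 0-0+M => 0-0+0

S => S-A   [S -> S - A]
S-A => A-A   [S -> A]
A-A => M-A   [A -> M]
M-A => 0-A   [M -> 0]
0-A => 0-A+M   [A -> A + M]
0-A+M => 0-M+M   [A -> M]
0-M+M => 0-0+M   [M -> 0]
0-0+M => 0-0+0   [M -> 0]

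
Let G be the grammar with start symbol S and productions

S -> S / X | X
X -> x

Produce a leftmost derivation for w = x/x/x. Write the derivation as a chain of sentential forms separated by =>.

S => S/X   [S -> S / X]
S/X => S/X/X   [S -> S / X]
S/X/X => X/X/X   [S -> X]
X/X/X => x/X/X   [X -> x]
x/X/X => x/x/X   [X -> x]
x/x/X => x/x/x   [X -> x]

S => S/X => S/X/X => X/X/X => x/X/X => x/x/X => x/x/x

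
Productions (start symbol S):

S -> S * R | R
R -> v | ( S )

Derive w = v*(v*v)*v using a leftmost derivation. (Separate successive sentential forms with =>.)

S => S*R => S*R*R => R*R*R => v*R*R => v*(S)*R => v*(S*R)*R => v*(R*R)*R => v*(v*R)*R => v*(v*v)*R => v*(v*v)*v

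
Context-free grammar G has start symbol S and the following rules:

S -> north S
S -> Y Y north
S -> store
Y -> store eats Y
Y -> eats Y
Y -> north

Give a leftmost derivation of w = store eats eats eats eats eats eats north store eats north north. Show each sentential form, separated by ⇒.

S ⇒ Y Y north   [S -> Y Y north]
Y Y north ⇒ store eats Y Y north   [Y -> store eats Y]
store eats Y Y north ⇒ store eats eats Y Y north   [Y -> eats Y]
store eats eats Y Y north ⇒ store eats eats eats Y Y north   [Y -> eats Y]
store eats eats eats Y Y north ⇒ store eats eats eats eats Y Y north   [Y -> eats Y]
store eats eats eats eats Y Y north ⇒ store eats eats eats eats eats Y Y north   [Y -> eats Y]
store eats eats eats eats eats Y Y north ⇒ store eats eats eats eats eats eats Y Y north   [Y -> eats Y]
store eats eats eats eats eats eats Y Y north ⇒ store eats eats eats eats eats eats north Y north   [Y -> north]
store eats eats eats eats eats eats north Y north ⇒ store eats eats eats eats eats eats north store eats Y north   [Y -> store eats Y]
store eats eats eats eats eats eats north store eats Y north ⇒ store eats eats eats eats eats eats north store eats north north   [Y -> north]

S ⇒ Y Y north ⇒ store eats Y Y north ⇒ store eats eats Y Y north ⇒ store eats eats eats Y Y north ⇒ store eats eats eats eats Y Y north ⇒ store eats eats eats eats eats Y Y north ⇒ store eats eats eats eats eats eats Y Y north ⇒ store eats eats eats eats eats eats north Y north ⇒ store eats eats eats eats eats eats north store eats Y north ⇒ store eats eats eats eats eats eats north store eats north north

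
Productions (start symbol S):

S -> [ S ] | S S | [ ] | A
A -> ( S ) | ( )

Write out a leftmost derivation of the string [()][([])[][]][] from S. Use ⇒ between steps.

S ⇒ SS   [S -> S S]
SS ⇒ SSS   [S -> S S]
SSS ⇒ [S]SS   [S -> [ S ]]
[S]SS ⇒ [A]SS   [S -> A]
[A]SS ⇒ [()]SS   [A -> ( )]
[()]SS ⇒ [()][S]S   [S -> [ S ]]
[()][S]S ⇒ [()][SS]S   [S -> S S]
[()][SS]S ⇒ [()][SSS]S   [S -> S S]
[()][SSS]S ⇒ [()][ASS]S   [S -> A]
[()][ASS]S ⇒ [()][(S)SS]S   [A -> ( S )]
[()][(S)SS]S ⇒ [()][([])SS]S   [S -> [ ]]
[()][([])SS]S ⇒ [()][([])[]S]S   [S -> [ ]]
[()][([])[]S]S ⇒ [()][([])[][]]S   [S -> [ ]]
[()][([])[][]]S ⇒ [()][([])[][]][]   [S -> [ ]]

S ⇒ SS ⇒ SSS ⇒ [S]SS ⇒ [A]SS ⇒ [()]SS ⇒ [()][S]S ⇒ [()][SS]S ⇒ [()][SSS]S ⇒ [()][ASS]S ⇒ [()][(S)SS]S ⇒ [()][([])SS]S ⇒ [()][([])[]S]S ⇒ [()][([])[][]]S ⇒ [()][([])[][]][]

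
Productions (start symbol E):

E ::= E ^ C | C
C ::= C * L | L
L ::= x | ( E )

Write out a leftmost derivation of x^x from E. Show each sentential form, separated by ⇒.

E⇒E^C⇒C^C⇒L^C⇒x^C⇒x^L⇒x^x

E ⇒ E^C   [E ::= E ^ C]
E^C ⇒ C^C   [E ::= C]
C^C ⇒ L^C   [C ::= L]
L^C ⇒ x^C   [L ::= x]
x^C ⇒ x^L   [C ::= L]
x^L ⇒ x^x   [L ::= x]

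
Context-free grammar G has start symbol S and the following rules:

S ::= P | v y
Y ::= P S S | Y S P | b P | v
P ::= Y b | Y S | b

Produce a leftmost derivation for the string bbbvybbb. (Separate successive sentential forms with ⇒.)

S⇒P⇒Yb⇒bPb⇒bYbb⇒bYSPbb⇒bbPSPbb⇒bbbSPbb⇒bbbvyPbb⇒bbbvybbb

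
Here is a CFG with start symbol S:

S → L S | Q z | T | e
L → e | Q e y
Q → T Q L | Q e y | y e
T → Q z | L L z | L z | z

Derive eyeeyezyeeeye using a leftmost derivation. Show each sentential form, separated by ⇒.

S⇒LS⇒eS⇒eLS⇒eQeyS⇒eTQLeyS⇒eLLzQLeyS⇒eQeyLzQLeyS⇒eyeeyLzQLeyS⇒eyeeyezQLeyS⇒eyeeyezyeLeyS⇒eyeeyezyeeeyS⇒eyeeyezyeeeye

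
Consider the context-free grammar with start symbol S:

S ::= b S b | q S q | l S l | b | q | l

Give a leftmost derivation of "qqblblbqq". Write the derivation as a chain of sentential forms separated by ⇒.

S⇒qSq⇒qqSqq⇒qqbSbqq⇒qqblSlbqq⇒qqblblbqq

S ⇒ qSq   [S ::= q S q]
qSq ⇒ qqSqq   [S ::= q S q]
qqSqq ⇒ qqbSbqq   [S ::= b S b]
qqbSbqq ⇒ qqblSlbqq   [S ::= l S l]
qqblSlbqq ⇒ qqblblbqq   [S ::= b]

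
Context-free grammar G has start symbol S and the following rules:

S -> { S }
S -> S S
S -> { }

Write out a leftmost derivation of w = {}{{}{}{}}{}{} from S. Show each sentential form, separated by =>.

S => SS => {}S => {}SS => {}SSS => {}{S}SS => {}{SS}SS => {}{SSS}SS => {}{{}SS}SS => {}{{}{}S}SS => {}{{}{}{}}SS => {}{{}{}{}}{}S => {}{{}{}{}}{}{}

S => SS   [S -> S S]
SS => {}S   [S -> { }]
{}S => {}SS   [S -> S S]
{}SS => {}SSS   [S -> S S]
{}SSS => {}{S}SS   [S -> { S }]
{}{S}SS => {}{SS}SS   [S -> S S]
{}{SS}SS => {}{SSS}SS   [S -> S S]
{}{SSS}SS => {}{{}SS}SS   [S -> { }]
{}{{}SS}SS => {}{{}{}S}SS   [S -> { }]
{}{{}{}S}SS => {}{{}{}{}}SS   [S -> { }]
{}{{}{}{}}SS => {}{{}{}{}}{}S   [S -> { }]
{}{{}{}{}}{}S => {}{{}{}{}}{}{}   [S -> { }]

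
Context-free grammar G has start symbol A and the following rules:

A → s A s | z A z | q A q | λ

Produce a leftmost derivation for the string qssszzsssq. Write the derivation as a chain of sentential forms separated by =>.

A => qAq   [A → q A q]
qAq => qsAsq   [A → s A s]
qsAsq => qssAssq   [A → s A s]
qssAssq => qsssAsssq   [A → s A s]
qsssAsssq => qssszAzsssq   [A → z A z]
qssszAzsssq => qssszzsssq   [A → λ]

A => qAq => qsAsq => qssAssq => qsssAsssq => qssszAzsssq => qssszzsssq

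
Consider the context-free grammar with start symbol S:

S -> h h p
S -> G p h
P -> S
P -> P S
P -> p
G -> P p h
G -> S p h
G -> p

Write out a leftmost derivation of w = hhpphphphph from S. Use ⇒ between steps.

S ⇒ Gph ⇒ Sphph ⇒ Gphphph ⇒ Sphphphph ⇒ hhpphphphph

S ⇒ Gph   [S -> G p h]
Gph ⇒ Sphph   [G -> S p h]
Sphph ⇒ Gphphph   [S -> G p h]
Gphphph ⇒ Sphphphph   [G -> S p h]
Sphphphph ⇒ hhpphphphph   [S -> h h p]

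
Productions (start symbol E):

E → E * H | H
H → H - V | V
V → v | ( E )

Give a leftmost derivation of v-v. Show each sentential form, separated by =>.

E => H => H-V => V-V => v-V => v-v

E => H   [E → H]
H => H-V   [H → H - V]
H-V => V-V   [H → V]
V-V => v-V   [V → v]
v-V => v-v   [V → v]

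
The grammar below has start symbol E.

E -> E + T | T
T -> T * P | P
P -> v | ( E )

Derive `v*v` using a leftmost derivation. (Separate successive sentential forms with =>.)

E => T => T*P => P*P => v*P => v*v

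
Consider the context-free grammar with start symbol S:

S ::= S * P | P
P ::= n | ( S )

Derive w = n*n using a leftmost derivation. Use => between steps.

S => S*P => P*P => n*P => n*n

S => S*P   [S ::= S * P]
S*P => P*P   [S ::= P]
P*P => n*P   [P ::= n]
n*P => n*n   [P ::= n]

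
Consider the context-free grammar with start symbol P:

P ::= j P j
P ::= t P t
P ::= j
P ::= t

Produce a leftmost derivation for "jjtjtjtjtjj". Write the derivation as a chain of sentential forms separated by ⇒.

P ⇒ jPj ⇒ jjPjj ⇒ jjtPtjj ⇒ jjtjPjtjj ⇒ jjtjtPtjtjj ⇒ jjtjtjtjtjj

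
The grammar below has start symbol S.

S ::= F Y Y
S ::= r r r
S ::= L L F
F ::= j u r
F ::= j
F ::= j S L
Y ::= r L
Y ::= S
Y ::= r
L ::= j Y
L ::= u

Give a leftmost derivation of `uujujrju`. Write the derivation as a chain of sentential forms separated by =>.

S=>LLF=>uLF=>uuF=>uujSL=>uujLLFL=>uujuLFL=>uujujYFL=>uujujrFL=>uujujrjL=>uujujrju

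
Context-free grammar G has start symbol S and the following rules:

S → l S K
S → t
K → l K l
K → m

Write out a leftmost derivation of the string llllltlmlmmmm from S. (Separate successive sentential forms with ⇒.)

S ⇒ lSK ⇒ llSKK ⇒ lllSKKK ⇒ llllSKKKK ⇒ lllllSKKKKK ⇒ llllltKKKKK ⇒ llllltlKlKKKK ⇒ llllltlmlKKKK ⇒ llllltlmlmKKK ⇒ llllltlmlmmKK ⇒ llllltlmlmmmK ⇒ llllltlmlmmmm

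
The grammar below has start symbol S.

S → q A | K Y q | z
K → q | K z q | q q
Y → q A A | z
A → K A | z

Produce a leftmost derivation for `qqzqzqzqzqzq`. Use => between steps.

S => KYq => KzqYq => KzqzqYq => KzqzqzqYq => KzqzqzqzqYq => qqzqzqzqzqYq => qqzqzqzqzqzq

S => KYq   [S → K Y q]
KYq => KzqYq   [K → K z q]
KzqYq => KzqzqYq   [K → K z q]
KzqzqYq => KzqzqzqYq   [K → K z q]
KzqzqzqYq => KzqzqzqzqYq   [K → K z q]
KzqzqzqzqYq => qqzqzqzqzqYq   [K → q q]
qqzqzqzqzqYq => qqzqzqzqzqzq   [Y → z]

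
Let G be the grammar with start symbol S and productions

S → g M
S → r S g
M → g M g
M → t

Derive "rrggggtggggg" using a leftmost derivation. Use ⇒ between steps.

S⇒rSg⇒rrSgg⇒rrgMgg⇒rrggMggg⇒rrgggMgggg⇒rrggggMggggg⇒rrggggtggggg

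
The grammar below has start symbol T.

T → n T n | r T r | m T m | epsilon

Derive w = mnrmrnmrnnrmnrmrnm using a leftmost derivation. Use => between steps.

T=>mTm=>mnTnm=>mnrTrnm=>mnrmTmrnm=>mnrmrTrmrnm=>mnrmrnTnrmrnm=>mnrmrnmTmnrmrnm=>mnrmrnmrTrmnrmrnm=>mnrmrnmrnTnrmnrmrnm=>mnrmrnmrnnrmnrmrnm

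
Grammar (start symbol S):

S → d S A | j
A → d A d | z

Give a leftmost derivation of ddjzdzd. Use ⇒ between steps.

S⇒dSA⇒ddSAA⇒ddjAA⇒ddjzA⇒ddjzdAd⇒ddjzdzd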